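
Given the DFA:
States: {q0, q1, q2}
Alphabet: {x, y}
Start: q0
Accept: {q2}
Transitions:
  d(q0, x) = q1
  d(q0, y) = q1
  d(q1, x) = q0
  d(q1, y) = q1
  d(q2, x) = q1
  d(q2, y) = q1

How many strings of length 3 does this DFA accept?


Enumerating all length-3 strings:
  "xxx" -> q1 [reject]
  "xxy" -> q1 [reject]
  "xyx" -> q0 [reject]
  "xyy" -> q1 [reject]
  "yxx" -> q1 [reject]
  "yxy" -> q1 [reject]
  "yyx" -> q0 [reject]
  "yyy" -> q1 [reject]

0 out of 8


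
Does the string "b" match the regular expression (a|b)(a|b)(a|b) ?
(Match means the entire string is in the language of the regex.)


|string| = 1; first = 'b'; last = 'b'

No, "b" does not match (a|b)(a|b)(a|b)


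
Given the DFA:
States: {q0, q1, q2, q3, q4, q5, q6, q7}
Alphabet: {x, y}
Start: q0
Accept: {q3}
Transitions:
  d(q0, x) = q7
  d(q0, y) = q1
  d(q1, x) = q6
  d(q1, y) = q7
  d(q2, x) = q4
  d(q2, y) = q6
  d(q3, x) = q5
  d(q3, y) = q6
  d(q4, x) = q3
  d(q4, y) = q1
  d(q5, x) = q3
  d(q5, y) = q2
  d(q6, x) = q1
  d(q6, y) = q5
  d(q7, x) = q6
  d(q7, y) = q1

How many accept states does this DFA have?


Accept states listed: {q3}
Counting: q3(1)

1


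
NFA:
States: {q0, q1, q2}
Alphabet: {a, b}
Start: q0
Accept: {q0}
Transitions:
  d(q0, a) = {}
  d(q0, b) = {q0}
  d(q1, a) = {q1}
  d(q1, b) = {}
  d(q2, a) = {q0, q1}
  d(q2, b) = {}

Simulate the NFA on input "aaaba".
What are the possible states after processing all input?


Start: {q0}
  --a--> {}
  --a--> {}
  --a--> {}
  --b--> {}
  --a--> {}

{} (empty set, no valid transitions)


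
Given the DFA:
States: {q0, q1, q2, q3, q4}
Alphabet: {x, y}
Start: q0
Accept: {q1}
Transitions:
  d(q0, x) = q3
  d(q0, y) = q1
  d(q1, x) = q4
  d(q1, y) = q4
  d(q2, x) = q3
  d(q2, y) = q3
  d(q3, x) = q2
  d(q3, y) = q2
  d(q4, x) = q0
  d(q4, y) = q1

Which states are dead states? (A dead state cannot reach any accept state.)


Forward reachability from each state:
  q0 -> reaches accept state q1 (live)
  q1 -> reaches accept state q1 (live)
  q2 -> reaches {q2, q3}, no accept state (dead)
  q3 -> reaches {q2, q3}, no accept state (dead)
  q4 -> reaches accept state q1 (live)

{q2, q3}


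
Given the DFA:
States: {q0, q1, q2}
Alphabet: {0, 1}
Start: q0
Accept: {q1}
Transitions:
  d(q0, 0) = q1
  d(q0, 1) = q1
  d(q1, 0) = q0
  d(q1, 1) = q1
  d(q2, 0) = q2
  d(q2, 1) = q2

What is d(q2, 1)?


Looking up transition d(q2, 1)

q2


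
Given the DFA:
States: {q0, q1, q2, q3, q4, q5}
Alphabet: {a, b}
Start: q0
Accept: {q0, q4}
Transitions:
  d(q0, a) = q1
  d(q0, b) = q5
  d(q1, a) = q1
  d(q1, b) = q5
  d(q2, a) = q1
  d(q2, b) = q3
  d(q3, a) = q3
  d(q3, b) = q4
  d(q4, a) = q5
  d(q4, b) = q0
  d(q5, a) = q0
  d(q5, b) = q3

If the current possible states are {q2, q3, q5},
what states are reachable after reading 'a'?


Apply transition on 'a' from each current state:
  d(q2, a) = q1
  d(q3, a) = q3
  d(q5, a) = q0

{q0, q1, q3}


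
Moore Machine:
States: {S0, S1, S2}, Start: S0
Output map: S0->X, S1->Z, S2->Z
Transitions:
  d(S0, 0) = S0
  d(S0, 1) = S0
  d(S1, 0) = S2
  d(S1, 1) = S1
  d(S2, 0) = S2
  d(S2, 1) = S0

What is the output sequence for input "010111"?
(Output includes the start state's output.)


Start: S0 (output X)
  --0--> S0 (output X)
  --1--> S0 (output X)
  --0--> S0 (output X)
  --1--> S0 (output X)
  --1--> S0 (output X)
  --1--> S0 (output X)

"XXXXXXX"


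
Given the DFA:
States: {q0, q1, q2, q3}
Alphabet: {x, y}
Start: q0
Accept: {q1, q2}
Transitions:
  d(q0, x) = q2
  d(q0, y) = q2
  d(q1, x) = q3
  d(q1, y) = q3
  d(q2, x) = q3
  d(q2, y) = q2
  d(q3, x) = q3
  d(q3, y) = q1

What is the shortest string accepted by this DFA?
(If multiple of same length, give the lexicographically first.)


BFS by string length (lex-first path to each state shown):
  len 0: q0<-""
  len 1: q2<-"x"
Found accept state at length 1.

"x"


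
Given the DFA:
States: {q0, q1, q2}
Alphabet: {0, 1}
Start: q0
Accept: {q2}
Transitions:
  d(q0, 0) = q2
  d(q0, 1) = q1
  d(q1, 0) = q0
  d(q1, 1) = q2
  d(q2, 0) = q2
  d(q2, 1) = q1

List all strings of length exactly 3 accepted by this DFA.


All strings of length 3: 8 total
Accepted: 4

"000", "011", "100", "110"


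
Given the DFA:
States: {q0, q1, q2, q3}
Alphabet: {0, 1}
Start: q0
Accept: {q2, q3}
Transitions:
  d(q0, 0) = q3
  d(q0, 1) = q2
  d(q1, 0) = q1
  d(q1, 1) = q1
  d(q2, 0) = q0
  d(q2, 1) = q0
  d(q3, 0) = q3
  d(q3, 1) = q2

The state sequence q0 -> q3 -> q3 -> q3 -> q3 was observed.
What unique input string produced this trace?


Trace back each transition to find the symbol:
  q0 --[0]--> q3
  q3 --[0]--> q3
  q3 --[0]--> q3
  q3 --[0]--> q3

"0000"


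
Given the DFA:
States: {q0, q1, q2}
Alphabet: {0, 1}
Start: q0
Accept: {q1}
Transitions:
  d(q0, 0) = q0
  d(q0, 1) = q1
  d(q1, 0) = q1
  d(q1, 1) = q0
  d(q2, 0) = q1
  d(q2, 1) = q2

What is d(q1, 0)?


Looking up transition d(q1, 0)

q1


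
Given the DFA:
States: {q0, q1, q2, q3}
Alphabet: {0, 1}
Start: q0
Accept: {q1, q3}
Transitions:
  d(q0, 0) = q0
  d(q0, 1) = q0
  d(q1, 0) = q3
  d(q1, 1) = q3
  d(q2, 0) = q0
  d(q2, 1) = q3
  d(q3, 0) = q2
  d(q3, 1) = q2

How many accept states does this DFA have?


Accept states listed: {q1, q3}
Counting: q1(1) q3(2)

2


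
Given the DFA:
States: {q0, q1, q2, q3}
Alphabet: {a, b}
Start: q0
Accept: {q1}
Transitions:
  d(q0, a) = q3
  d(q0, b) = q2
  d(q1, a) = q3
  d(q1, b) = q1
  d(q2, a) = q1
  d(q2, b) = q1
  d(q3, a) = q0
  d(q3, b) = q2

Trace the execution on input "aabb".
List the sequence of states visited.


Input: aabb
d(q0, a) = q3
d(q3, a) = q0
d(q0, b) = q2
d(q2, b) = q1


q0 -> q3 -> q0 -> q2 -> q1


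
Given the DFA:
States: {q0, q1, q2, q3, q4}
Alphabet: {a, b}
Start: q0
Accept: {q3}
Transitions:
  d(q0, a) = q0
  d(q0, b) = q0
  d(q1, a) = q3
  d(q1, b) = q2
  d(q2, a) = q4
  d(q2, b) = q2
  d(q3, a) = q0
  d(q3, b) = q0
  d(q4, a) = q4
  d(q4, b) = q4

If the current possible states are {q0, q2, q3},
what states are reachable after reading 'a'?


Apply transition on 'a' from each current state:
  d(q0, a) = q0
  d(q2, a) = q4
  d(q3, a) = q0

{q0, q4}


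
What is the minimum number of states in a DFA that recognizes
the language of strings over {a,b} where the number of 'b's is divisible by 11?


States track (count of 'b') mod 11.
Need 11 states: one per remainder 0..10; accept = remainder 0.

11


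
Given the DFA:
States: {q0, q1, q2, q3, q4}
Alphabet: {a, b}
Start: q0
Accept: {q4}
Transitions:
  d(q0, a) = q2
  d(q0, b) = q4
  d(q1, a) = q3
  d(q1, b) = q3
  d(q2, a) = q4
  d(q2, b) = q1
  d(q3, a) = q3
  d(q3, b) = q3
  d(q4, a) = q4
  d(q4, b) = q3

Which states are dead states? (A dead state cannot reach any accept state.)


Forward reachability from each state:
  q0 -> reaches accept state q4 (live)
  q1 -> reaches {q1, q3}, no accept state (dead)
  q2 -> reaches accept state q4 (live)
  q3 -> reaches {q3}, no accept state (dead)
  q4 -> reaches accept state q4 (live)

{q1, q3}


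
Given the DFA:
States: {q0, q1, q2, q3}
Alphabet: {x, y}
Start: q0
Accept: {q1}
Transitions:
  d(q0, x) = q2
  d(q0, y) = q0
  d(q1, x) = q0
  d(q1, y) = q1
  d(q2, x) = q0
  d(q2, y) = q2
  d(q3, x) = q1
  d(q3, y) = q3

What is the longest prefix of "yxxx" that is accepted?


Run the DFA, marking each prefix where the state is accepting:
  "" -> q0 [reject]
  "y" -> q0 [reject]
  "yx" -> q2 [reject]
  "yxx" -> q0 [reject]
  "yxxx" -> q2 [reject]

No prefix is accepted


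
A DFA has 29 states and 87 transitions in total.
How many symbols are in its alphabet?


Each state has exactly one transition per symbol.
|alphabet| = transitions / states = 87 / 29 = 3

3


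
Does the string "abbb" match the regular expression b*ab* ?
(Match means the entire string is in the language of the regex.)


|string| = 4; first = 'a'; last = 'b'

Yes, "abbb" matches b*ab*


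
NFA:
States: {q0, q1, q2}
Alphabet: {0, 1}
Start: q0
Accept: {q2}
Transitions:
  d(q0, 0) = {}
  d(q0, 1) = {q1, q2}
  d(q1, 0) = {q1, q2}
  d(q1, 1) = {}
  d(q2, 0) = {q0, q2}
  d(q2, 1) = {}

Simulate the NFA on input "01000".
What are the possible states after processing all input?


Start: {q0}
  --0--> {}
  --1--> {}
  --0--> {}
  --0--> {}
  --0--> {}

{} (empty set, no valid transitions)


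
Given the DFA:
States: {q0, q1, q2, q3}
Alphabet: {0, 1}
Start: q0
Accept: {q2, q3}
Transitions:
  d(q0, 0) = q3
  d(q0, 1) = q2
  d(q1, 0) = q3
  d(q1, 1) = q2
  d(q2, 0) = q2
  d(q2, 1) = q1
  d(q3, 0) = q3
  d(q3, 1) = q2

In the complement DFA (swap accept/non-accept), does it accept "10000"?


Trace: q0 -> q2 -> q2 -> q2 -> q2 -> q2
Final: q2
Original accept: {q2, q3}
Complement: q2 is in original accept

No, complement rejects (original accepts)


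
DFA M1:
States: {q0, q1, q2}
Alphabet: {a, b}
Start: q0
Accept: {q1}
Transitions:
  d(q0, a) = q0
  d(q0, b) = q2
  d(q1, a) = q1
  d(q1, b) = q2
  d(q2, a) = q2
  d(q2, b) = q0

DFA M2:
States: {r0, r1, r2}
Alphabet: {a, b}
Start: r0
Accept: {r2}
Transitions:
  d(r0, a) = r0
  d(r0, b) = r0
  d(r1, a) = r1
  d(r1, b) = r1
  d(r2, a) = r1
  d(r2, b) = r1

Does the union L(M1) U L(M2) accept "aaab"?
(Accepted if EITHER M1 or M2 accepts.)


M1: final=q2 accepted=False
M2: final=r0 accepted=False

No, union rejects (neither accepts)


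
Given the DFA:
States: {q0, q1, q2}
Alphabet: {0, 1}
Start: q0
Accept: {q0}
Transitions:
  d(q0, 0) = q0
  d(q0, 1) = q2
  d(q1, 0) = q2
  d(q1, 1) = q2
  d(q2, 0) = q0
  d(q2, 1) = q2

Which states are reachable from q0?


BFS from q0:
  layer 0: {q0}
  layer 1: {q2}

{q0, q2}


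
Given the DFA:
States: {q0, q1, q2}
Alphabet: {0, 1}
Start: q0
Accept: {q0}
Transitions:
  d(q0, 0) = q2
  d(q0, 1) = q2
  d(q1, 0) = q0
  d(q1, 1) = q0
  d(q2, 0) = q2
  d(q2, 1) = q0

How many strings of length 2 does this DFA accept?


Enumerating all length-2 strings:
  "00" -> q2 [reject]
  "01" -> q0 [accept]
  "10" -> q2 [reject]
  "11" -> q0 [accept]

2 out of 4


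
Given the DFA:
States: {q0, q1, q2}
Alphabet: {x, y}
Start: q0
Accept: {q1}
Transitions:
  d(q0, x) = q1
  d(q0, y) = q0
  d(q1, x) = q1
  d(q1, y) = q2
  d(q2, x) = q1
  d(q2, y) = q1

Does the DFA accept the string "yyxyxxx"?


Trace: q0 -> q0 -> q0 -> q1 -> q2 -> q1 -> q1 -> q1
Final state: q1
Accept states: {q1}

Yes, accepted (final state q1 is an accept state)


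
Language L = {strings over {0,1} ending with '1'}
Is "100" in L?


last symbol = '0'

No, "100" is not in L


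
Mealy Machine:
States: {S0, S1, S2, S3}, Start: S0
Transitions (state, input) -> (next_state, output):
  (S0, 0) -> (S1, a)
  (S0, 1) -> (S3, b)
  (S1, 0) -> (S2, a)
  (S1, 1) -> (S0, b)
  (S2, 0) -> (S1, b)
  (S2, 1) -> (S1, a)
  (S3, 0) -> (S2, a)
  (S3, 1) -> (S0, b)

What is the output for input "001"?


Step-by-step:
  (S0, 0) -> (S1, a)
  (S1, 0) -> (S2, a)
  (S2, 1) -> (S1, a)

"aaa"


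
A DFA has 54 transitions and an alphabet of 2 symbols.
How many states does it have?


Each state has exactly one transition per symbol.
states = transitions / |alphabet| = 54 / 2 = 27

27


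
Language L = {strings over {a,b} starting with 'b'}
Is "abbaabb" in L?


first symbol = 'a'

No, "abbaabb" is not in L


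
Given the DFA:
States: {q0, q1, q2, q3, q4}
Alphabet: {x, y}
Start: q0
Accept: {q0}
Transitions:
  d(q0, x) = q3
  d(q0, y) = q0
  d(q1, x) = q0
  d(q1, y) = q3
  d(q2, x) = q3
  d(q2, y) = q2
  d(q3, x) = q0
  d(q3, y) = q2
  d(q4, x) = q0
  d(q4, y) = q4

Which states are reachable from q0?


BFS from q0:
  layer 0: {q0}
  layer 1: {q3}
  layer 2: {q2}

{q0, q2, q3}


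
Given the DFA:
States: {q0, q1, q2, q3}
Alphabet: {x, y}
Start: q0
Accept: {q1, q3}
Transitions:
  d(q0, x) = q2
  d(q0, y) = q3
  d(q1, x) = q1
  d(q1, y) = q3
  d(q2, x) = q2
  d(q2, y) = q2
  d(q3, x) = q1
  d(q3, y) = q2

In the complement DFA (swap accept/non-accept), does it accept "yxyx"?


Trace: q0 -> q3 -> q1 -> q3 -> q1
Final: q1
Original accept: {q1, q3}
Complement: q1 is in original accept

No, complement rejects (original accepts)


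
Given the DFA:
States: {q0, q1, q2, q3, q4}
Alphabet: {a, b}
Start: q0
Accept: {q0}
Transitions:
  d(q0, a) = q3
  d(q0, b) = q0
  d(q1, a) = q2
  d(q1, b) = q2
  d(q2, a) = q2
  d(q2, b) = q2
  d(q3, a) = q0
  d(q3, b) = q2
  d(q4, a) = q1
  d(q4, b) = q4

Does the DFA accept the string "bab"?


Trace: q0 -> q0 -> q3 -> q2
Final state: q2
Accept states: {q0}

No, rejected (final state q2 is not an accept state)


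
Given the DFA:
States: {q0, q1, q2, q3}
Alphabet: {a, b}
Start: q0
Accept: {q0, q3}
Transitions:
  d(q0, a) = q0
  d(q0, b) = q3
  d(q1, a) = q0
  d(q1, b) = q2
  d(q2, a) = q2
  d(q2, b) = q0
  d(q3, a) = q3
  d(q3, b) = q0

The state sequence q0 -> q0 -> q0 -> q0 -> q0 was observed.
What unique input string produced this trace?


Trace back each transition to find the symbol:
  q0 --[a]--> q0
  q0 --[a]--> q0
  q0 --[a]--> q0
  q0 --[a]--> q0

"aaaa"


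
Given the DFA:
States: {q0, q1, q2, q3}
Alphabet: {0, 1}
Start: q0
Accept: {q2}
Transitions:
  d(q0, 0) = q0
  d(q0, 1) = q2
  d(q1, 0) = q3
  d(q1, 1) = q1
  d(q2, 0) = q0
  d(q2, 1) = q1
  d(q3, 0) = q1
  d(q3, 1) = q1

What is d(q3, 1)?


Looking up transition d(q3, 1)

q1


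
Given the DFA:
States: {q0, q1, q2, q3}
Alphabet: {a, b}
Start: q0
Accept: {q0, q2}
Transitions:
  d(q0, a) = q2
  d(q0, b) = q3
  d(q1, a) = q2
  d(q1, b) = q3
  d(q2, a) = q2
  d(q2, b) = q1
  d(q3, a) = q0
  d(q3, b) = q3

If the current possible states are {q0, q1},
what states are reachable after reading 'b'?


Apply transition on 'b' from each current state:
  d(q0, b) = q3
  d(q1, b) = q3

{q3}


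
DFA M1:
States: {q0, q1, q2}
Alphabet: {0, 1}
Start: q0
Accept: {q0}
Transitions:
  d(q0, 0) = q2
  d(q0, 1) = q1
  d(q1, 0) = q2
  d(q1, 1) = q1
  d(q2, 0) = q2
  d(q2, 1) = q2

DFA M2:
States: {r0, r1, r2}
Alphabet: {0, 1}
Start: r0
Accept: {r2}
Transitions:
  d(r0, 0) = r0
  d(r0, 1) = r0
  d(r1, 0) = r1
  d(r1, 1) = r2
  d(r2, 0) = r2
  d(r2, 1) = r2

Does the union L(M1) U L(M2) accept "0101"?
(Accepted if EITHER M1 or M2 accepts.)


M1: final=q2 accepted=False
M2: final=r0 accepted=False

No, union rejects (neither accepts)


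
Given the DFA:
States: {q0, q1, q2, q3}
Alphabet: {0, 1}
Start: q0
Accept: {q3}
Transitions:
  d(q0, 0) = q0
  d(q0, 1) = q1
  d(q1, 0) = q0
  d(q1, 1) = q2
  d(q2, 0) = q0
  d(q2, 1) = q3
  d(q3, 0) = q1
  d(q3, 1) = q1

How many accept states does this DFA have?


Accept states listed: {q3}
Counting: q3(1)

1


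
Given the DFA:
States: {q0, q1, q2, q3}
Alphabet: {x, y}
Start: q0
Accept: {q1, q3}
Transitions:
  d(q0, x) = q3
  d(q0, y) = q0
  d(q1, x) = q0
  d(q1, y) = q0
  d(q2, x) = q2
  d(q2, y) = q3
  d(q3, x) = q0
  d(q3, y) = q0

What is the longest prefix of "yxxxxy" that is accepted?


Run the DFA, marking each prefix where the state is accepting:
  "" -> q0 [reject]
  "y" -> q0 [reject]
  "yx" -> q3 [accept]
  "yxx" -> q0 [reject]
  "yxxx" -> q3 [accept]
  "yxxxx" -> q0 [reject]
  "yxxxxy" -> q0 [reject]

"yxxx"


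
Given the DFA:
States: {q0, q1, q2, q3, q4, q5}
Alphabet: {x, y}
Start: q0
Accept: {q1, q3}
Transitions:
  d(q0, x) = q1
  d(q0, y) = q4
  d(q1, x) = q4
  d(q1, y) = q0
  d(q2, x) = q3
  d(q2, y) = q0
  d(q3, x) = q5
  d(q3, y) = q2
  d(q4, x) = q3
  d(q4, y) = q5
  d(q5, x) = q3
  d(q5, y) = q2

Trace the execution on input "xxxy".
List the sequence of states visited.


Input: xxxy
d(q0, x) = q1
d(q1, x) = q4
d(q4, x) = q3
d(q3, y) = q2


q0 -> q1 -> q4 -> q3 -> q2


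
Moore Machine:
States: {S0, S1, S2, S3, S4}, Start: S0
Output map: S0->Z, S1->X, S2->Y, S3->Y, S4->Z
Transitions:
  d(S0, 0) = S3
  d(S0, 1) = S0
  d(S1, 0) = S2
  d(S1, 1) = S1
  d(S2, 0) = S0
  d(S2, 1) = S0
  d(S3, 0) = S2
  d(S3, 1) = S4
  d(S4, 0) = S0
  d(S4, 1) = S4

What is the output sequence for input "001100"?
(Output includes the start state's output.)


Start: S0 (output Z)
  --0--> S3 (output Y)
  --0--> S2 (output Y)
  --1--> S0 (output Z)
  --1--> S0 (output Z)
  --0--> S3 (output Y)
  --0--> S2 (output Y)

"ZYYZZYY"


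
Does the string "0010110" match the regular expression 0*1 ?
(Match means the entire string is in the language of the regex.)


|string| = 7; first = '0'; last = '0'

No, "0010110" does not match 0*1


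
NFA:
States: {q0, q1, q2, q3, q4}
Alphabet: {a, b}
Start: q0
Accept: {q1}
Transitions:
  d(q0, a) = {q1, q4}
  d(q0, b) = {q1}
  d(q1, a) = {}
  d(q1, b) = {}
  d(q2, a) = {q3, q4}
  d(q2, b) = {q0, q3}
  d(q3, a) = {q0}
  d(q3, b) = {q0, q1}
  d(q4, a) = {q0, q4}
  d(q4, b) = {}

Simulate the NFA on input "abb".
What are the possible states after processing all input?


Start: {q0}
  --a--> {q1, q4}
  --b--> {}
  --b--> {}

{} (empty set, no valid transitions)


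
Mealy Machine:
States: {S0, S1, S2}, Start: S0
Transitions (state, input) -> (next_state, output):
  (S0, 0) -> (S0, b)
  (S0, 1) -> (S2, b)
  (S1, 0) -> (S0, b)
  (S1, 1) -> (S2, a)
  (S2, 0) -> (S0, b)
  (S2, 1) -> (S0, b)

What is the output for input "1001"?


Step-by-step:
  (S0, 1) -> (S2, b)
  (S2, 0) -> (S0, b)
  (S0, 0) -> (S0, b)
  (S0, 1) -> (S2, b)

"bbbb"


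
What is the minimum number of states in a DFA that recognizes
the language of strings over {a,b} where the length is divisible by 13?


States track (length) mod 13.
Need 13 states: one per remainder 0..12; accept = remainder 0.

13


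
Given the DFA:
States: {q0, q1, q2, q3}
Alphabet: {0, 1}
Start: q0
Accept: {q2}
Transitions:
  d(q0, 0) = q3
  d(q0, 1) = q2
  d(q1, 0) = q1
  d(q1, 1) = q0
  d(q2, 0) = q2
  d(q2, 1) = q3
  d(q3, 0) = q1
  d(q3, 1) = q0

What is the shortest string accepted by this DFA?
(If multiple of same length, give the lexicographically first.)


BFS by string length (lex-first path to each state shown):
  len 0: q0<-""
  len 1: q2<-"1", q3<-"0"
Found accept state at length 1.

"1"


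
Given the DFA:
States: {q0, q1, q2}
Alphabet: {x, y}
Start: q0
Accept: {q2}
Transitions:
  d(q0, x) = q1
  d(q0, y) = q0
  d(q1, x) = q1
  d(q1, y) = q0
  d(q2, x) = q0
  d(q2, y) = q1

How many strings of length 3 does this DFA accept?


Enumerating all length-3 strings:
  "xxx" -> q1 [reject]
  "xxy" -> q0 [reject]
  "xyx" -> q1 [reject]
  "xyy" -> q0 [reject]
  "yxx" -> q1 [reject]
  "yxy" -> q0 [reject]
  "yyx" -> q1 [reject]
  "yyy" -> q0 [reject]

0 out of 8


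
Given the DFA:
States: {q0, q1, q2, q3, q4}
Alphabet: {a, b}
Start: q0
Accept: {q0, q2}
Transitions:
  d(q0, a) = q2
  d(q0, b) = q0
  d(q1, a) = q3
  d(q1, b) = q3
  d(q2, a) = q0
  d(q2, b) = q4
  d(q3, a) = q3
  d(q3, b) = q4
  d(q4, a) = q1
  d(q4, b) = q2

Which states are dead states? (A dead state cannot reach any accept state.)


Forward reachability from each state:
  q0 -> reaches accept state q0 (live)
  q1 -> reaches accept state q0 (live)
  q2 -> reaches accept state q0 (live)
  q3 -> reaches accept state q0 (live)
  q4 -> reaches accept state q0 (live)

None (all states can reach an accept state)


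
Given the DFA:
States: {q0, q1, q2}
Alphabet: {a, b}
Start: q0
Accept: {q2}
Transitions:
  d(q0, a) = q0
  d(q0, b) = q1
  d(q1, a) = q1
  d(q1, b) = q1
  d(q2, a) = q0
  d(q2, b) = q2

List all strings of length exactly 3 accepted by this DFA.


All strings of length 3: 8 total
Accepted: 0

None


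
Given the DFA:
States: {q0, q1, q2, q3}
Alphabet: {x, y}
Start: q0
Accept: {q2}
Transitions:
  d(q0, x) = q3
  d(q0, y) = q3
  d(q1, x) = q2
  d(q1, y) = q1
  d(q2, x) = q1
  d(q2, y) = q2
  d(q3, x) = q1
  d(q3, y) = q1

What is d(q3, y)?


Looking up transition d(q3, y)

q1


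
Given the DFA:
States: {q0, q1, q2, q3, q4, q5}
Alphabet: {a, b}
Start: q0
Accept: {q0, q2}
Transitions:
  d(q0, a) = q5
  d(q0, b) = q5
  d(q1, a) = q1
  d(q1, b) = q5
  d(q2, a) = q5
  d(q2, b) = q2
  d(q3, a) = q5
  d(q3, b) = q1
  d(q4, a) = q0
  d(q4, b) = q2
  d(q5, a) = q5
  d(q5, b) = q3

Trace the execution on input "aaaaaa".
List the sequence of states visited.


Input: aaaaaa
d(q0, a) = q5
d(q5, a) = q5
d(q5, a) = q5
d(q5, a) = q5
d(q5, a) = q5
d(q5, a) = q5


q0 -> q5 -> q5 -> q5 -> q5 -> q5 -> q5


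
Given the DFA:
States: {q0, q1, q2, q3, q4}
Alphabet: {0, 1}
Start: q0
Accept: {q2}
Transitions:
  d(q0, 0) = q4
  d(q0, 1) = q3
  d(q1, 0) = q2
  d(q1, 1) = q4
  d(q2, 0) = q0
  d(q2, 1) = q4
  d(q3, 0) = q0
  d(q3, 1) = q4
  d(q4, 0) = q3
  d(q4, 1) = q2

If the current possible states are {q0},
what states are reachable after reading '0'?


Apply transition on '0' from each current state:
  d(q0, 0) = q4

{q4}


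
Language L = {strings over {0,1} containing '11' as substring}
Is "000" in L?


'11' does not occur

No, "000" is not in L


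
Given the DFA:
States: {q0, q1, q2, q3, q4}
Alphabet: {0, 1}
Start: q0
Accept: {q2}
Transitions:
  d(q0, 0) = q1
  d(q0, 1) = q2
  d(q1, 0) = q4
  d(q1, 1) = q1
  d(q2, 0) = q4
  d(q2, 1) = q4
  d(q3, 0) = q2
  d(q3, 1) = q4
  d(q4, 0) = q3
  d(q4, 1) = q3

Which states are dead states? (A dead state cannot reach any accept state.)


Forward reachability from each state:
  q0 -> reaches accept state q2 (live)
  q1 -> reaches accept state q2 (live)
  q2 -> reaches accept state q2 (live)
  q3 -> reaches accept state q2 (live)
  q4 -> reaches accept state q2 (live)

None (all states can reach an accept state)


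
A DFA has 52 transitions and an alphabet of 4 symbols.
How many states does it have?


Each state has exactly one transition per symbol.
states = transitions / |alphabet| = 52 / 4 = 13

13


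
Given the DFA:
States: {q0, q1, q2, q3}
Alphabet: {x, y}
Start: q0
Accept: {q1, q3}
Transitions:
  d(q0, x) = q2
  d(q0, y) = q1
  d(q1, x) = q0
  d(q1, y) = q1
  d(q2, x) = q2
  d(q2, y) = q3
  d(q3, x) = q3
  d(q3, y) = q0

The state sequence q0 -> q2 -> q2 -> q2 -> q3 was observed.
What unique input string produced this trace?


Trace back each transition to find the symbol:
  q0 --[x]--> q2
  q2 --[x]--> q2
  q2 --[x]--> q2
  q2 --[y]--> q3

"xxxy"


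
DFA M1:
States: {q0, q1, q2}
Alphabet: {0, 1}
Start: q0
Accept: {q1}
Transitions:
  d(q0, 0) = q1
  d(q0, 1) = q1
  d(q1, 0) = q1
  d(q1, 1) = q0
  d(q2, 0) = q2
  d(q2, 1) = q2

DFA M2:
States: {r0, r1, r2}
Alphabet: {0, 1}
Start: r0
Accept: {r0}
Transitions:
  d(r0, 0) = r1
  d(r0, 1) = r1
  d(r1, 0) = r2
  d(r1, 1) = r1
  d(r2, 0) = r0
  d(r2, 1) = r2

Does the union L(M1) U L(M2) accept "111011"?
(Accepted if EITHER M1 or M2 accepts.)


M1: final=q1 accepted=True
M2: final=r2 accepted=False

Yes, union accepts


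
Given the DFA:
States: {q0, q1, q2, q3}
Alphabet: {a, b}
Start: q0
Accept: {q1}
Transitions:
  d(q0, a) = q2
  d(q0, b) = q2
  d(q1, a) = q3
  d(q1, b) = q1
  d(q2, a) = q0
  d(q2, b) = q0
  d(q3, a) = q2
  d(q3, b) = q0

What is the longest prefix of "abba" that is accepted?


Run the DFA, marking each prefix where the state is accepting:
  "" -> q0 [reject]
  "a" -> q2 [reject]
  "ab" -> q0 [reject]
  "abb" -> q2 [reject]
  "abba" -> q0 [reject]

No prefix is accepted


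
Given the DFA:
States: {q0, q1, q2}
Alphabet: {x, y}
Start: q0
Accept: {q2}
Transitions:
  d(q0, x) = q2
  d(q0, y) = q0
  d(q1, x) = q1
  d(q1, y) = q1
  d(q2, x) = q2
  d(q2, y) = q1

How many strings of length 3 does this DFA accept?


Enumerating all length-3 strings:
  "xxx" -> q2 [accept]
  "xxy" -> q1 [reject]
  "xyx" -> q1 [reject]
  "xyy" -> q1 [reject]
  "yxx" -> q2 [accept]
  "yxy" -> q1 [reject]
  "yyx" -> q2 [accept]
  "yyy" -> q0 [reject]

3 out of 8


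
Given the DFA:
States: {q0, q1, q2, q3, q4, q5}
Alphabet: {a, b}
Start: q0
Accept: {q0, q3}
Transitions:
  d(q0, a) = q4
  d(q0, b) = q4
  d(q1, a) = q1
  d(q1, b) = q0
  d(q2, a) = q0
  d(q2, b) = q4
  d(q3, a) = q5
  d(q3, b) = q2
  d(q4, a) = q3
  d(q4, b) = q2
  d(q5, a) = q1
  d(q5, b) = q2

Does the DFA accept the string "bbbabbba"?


Trace: q0 -> q4 -> q2 -> q4 -> q3 -> q2 -> q4 -> q2 -> q0
Final state: q0
Accept states: {q0, q3}

Yes, accepted (final state q0 is an accept state)


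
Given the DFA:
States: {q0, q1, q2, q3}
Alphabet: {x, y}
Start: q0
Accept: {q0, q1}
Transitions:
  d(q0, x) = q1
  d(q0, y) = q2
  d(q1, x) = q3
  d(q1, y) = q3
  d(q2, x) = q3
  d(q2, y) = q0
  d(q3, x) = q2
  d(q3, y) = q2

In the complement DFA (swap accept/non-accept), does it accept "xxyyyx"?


Trace: q0 -> q1 -> q3 -> q2 -> q0 -> q2 -> q3
Final: q3
Original accept: {q0, q1}
Complement: q3 is not in original accept

Yes, complement accepts (original rejects)


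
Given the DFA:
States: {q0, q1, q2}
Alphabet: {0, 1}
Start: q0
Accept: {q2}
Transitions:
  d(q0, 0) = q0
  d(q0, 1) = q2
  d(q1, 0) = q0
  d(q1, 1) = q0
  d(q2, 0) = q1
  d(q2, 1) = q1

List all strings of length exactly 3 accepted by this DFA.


All strings of length 3: 8 total
Accepted: 1

"001"


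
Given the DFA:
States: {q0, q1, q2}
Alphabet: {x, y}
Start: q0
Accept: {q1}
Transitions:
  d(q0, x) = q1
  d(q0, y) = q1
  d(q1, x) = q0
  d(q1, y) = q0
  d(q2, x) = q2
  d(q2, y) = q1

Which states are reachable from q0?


BFS from q0:
  layer 0: {q0}
  layer 1: {q1}

{q0, q1}


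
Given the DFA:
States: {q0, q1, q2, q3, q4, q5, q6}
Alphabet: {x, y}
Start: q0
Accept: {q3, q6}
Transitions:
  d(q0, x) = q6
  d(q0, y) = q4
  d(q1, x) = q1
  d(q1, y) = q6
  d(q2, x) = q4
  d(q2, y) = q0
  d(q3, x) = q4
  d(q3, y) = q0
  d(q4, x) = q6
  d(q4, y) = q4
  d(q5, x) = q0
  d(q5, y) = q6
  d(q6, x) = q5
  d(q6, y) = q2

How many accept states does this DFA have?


Accept states listed: {q3, q6}
Counting: q3(1) q6(2)

2


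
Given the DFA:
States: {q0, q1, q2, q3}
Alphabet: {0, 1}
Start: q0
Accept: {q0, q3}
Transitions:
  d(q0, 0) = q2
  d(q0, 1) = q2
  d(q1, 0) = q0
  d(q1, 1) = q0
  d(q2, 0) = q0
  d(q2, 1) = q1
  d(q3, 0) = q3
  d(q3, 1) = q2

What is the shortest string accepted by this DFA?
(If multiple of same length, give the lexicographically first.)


BFS by string length (lex-first path to each state shown):
  len 0: q0<-""
Found accept state at length 0.

"" (empty string)


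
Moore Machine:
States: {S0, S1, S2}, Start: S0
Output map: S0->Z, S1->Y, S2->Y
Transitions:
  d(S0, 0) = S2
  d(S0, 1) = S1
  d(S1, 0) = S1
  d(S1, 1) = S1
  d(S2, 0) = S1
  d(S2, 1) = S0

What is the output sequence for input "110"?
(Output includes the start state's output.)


Start: S0 (output Z)
  --1--> S1 (output Y)
  --1--> S1 (output Y)
  --0--> S1 (output Y)

"ZYYY"


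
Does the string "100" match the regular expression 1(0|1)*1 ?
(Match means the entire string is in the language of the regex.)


|string| = 3; first = '1'; last = '0'

No, "100" does not match 1(0|1)*1


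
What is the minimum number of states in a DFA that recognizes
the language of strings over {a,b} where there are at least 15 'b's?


States: count = 0, 1, ..., 14, and a final '>= 15' state.
Total: 15 + 1 = 16. Accept = '>= 15' state.

16


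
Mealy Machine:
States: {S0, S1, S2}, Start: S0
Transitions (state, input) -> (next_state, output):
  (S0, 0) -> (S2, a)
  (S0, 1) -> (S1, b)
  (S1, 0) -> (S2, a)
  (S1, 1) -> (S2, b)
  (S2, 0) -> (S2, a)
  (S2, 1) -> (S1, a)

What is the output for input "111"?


Step-by-step:
  (S0, 1) -> (S1, b)
  (S1, 1) -> (S2, b)
  (S2, 1) -> (S1, a)

"bba"


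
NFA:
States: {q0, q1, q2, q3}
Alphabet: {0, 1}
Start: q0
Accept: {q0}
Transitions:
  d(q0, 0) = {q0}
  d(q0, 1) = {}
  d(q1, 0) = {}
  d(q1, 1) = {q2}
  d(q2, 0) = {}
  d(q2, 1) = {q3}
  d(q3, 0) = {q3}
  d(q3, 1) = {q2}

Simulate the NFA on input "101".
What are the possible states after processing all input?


Start: {q0}
  --1--> {}
  --0--> {}
  --1--> {}

{} (empty set, no valid transitions)


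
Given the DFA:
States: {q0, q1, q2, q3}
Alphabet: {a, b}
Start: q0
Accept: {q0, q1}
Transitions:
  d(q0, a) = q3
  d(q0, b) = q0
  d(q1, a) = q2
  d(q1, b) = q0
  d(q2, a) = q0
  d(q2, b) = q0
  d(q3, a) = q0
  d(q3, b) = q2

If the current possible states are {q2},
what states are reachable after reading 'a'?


Apply transition on 'a' from each current state:
  d(q2, a) = q0

{q0}


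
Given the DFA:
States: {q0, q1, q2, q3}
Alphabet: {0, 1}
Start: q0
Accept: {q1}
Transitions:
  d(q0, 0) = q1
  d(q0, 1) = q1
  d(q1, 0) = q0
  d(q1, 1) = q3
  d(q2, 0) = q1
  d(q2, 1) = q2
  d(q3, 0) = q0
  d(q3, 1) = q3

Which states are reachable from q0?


BFS from q0:
  layer 0: {q0}
  layer 1: {q1}
  layer 2: {q3}

{q0, q1, q3}


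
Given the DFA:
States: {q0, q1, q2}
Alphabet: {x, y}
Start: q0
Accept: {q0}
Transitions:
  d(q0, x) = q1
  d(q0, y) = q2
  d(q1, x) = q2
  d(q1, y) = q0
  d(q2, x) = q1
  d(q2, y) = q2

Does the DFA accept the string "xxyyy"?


Trace: q0 -> q1 -> q2 -> q2 -> q2 -> q2
Final state: q2
Accept states: {q0}

No, rejected (final state q2 is not an accept state)


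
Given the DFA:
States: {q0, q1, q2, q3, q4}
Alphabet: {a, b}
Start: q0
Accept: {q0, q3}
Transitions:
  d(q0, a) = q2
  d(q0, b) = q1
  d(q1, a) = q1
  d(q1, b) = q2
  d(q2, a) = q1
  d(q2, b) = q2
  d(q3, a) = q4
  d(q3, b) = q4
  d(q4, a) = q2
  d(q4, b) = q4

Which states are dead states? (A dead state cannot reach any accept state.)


Forward reachability from each state:
  q0 -> reaches accept state q0 (live)
  q1 -> reaches {q1, q2}, no accept state (dead)
  q2 -> reaches {q1, q2}, no accept state (dead)
  q3 -> reaches accept state q3 (live)
  q4 -> reaches {q1, q2, q4}, no accept state (dead)

{q1, q2, q4}


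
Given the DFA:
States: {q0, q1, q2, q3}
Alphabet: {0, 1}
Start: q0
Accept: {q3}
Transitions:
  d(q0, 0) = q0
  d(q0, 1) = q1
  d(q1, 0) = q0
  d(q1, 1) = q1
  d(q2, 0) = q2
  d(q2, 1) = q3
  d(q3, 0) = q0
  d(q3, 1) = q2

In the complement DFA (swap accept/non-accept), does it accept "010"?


Trace: q0 -> q0 -> q1 -> q0
Final: q0
Original accept: {q3}
Complement: q0 is not in original accept

Yes, complement accepts (original rejects)


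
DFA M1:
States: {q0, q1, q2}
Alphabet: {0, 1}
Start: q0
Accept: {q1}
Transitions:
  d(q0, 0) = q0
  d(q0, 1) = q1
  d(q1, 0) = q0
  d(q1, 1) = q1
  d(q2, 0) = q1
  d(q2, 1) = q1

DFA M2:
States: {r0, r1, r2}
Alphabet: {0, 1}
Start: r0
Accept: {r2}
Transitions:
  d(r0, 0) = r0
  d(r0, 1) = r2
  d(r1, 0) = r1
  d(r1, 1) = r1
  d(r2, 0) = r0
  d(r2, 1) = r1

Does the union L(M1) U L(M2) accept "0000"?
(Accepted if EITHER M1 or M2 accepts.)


M1: final=q0 accepted=False
M2: final=r0 accepted=False

No, union rejects (neither accepts)


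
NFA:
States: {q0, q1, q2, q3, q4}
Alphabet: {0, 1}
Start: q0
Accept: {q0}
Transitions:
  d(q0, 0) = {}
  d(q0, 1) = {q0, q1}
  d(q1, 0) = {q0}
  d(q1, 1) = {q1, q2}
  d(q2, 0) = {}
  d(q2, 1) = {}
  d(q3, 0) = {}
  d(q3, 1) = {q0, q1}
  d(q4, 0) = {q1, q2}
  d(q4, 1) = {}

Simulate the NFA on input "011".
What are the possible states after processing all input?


Start: {q0}
  --0--> {}
  --1--> {}
  --1--> {}

{} (empty set, no valid transitions)


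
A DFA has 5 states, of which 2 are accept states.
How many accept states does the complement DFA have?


Complement swaps accept and non-accept states.
5 - 2 = 3

3


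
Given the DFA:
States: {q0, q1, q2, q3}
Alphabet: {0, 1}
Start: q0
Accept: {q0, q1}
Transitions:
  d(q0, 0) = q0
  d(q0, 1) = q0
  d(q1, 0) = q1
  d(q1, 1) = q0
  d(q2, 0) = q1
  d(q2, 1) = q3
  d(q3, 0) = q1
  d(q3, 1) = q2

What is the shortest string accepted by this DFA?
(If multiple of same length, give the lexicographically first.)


BFS by string length (lex-first path to each state shown):
  len 0: q0<-""
Found accept state at length 0.

"" (empty string)


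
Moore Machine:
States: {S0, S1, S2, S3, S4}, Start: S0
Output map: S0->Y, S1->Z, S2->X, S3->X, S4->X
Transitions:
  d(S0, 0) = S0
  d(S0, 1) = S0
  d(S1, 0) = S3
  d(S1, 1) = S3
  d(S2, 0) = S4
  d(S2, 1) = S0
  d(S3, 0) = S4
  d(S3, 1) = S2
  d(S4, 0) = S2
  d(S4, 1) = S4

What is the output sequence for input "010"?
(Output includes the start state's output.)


Start: S0 (output Y)
  --0--> S0 (output Y)
  --1--> S0 (output Y)
  --0--> S0 (output Y)

"YYYY"


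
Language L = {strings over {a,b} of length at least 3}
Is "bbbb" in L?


length = 4

Yes, "bbbb" is in L


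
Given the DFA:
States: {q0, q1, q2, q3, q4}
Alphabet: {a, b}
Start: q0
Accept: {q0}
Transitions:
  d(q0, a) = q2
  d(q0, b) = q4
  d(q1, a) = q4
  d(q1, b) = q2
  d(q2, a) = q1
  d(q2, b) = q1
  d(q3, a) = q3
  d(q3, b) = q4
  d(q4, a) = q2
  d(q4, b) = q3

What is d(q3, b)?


Looking up transition d(q3, b)

q4


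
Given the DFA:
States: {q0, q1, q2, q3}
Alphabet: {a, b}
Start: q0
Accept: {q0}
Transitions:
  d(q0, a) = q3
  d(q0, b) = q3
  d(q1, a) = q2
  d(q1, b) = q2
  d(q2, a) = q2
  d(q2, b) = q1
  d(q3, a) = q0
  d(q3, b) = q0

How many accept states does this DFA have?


Accept states listed: {q0}
Counting: q0(1)

1


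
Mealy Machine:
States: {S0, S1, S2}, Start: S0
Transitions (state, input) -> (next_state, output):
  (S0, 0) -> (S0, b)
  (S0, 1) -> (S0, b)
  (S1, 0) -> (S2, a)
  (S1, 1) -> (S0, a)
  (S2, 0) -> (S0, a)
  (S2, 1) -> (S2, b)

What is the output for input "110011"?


Step-by-step:
  (S0, 1) -> (S0, b)
  (S0, 1) -> (S0, b)
  (S0, 0) -> (S0, b)
  (S0, 0) -> (S0, b)
  (S0, 1) -> (S0, b)
  (S0, 1) -> (S0, b)

"bbbbbb"


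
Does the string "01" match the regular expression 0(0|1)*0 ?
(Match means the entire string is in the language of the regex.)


|string| = 2; first = '0'; last = '1'

No, "01" does not match 0(0|1)*0


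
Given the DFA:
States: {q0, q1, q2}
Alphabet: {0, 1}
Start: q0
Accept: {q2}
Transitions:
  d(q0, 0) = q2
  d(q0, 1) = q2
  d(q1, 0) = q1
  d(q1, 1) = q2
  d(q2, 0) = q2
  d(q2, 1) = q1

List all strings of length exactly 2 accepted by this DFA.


All strings of length 2: 4 total
Accepted: 2

"00", "10"


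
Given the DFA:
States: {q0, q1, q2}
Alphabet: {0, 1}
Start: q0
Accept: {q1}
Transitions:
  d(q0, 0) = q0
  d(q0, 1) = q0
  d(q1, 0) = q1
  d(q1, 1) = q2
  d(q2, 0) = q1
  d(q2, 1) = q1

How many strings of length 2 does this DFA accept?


Enumerating all length-2 strings:
  "00" -> q0 [reject]
  "01" -> q0 [reject]
  "10" -> q0 [reject]
  "11" -> q0 [reject]

0 out of 4


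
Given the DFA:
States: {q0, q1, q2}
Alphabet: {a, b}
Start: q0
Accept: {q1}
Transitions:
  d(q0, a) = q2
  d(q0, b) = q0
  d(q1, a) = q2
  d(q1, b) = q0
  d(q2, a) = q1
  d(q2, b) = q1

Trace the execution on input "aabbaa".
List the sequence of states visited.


Input: aabbaa
d(q0, a) = q2
d(q2, a) = q1
d(q1, b) = q0
d(q0, b) = q0
d(q0, a) = q2
d(q2, a) = q1


q0 -> q2 -> q1 -> q0 -> q0 -> q2 -> q1


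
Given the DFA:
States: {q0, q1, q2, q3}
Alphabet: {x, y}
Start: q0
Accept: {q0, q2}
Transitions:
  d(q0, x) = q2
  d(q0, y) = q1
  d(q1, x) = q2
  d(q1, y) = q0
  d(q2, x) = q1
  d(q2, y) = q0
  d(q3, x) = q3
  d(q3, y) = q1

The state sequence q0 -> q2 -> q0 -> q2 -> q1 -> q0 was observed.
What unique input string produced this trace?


Trace back each transition to find the symbol:
  q0 --[x]--> q2
  q2 --[y]--> q0
  q0 --[x]--> q2
  q2 --[x]--> q1
  q1 --[y]--> q0

"xyxxy"


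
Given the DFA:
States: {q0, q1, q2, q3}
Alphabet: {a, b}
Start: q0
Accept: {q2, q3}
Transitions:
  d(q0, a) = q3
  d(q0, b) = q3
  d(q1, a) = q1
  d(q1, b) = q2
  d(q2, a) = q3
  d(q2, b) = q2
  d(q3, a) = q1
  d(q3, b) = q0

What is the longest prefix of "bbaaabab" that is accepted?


Run the DFA, marking each prefix where the state is accepting:
  "" -> q0 [reject]
  "b" -> q3 [accept]
  "bb" -> q0 [reject]
  "bba" -> q3 [accept]
  "bbaa" -> q1 [reject]
  "bbaaa" -> q1 [reject]
  "bbaaab" -> q2 [accept]
  "bbaaaba" -> q3 [accept]
  "bbaaabab" -> q0 [reject]

"bbaaaba"


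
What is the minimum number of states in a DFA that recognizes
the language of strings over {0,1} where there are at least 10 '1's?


States: count = 0, 1, ..., 9, and a final '>= 10' state.
Total: 10 + 1 = 11. Accept = '>= 10' state.

11


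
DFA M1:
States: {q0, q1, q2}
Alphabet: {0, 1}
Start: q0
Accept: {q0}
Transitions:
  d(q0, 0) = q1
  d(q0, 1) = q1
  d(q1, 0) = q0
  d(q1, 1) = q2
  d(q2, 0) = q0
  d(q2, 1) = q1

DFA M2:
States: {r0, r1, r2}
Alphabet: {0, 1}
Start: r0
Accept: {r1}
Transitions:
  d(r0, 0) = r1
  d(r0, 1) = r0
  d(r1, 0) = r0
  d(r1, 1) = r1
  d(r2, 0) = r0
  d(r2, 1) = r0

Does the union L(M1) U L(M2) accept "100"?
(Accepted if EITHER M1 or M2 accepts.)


M1: final=q1 accepted=False
M2: final=r0 accepted=False

No, union rejects (neither accepts)


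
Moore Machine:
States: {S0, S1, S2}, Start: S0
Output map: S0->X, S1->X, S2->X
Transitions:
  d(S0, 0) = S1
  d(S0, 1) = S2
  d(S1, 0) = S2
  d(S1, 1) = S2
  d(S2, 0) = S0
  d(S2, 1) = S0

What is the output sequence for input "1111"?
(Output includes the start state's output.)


Start: S0 (output X)
  --1--> S2 (output X)
  --1--> S0 (output X)
  --1--> S2 (output X)
  --1--> S0 (output X)

"XXXXX"


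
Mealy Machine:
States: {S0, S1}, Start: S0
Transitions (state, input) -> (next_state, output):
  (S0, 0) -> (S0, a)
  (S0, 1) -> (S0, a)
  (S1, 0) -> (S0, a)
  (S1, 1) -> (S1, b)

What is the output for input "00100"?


Step-by-step:
  (S0, 0) -> (S0, a)
  (S0, 0) -> (S0, a)
  (S0, 1) -> (S0, a)
  (S0, 0) -> (S0, a)
  (S0, 0) -> (S0, a)

"aaaaa"


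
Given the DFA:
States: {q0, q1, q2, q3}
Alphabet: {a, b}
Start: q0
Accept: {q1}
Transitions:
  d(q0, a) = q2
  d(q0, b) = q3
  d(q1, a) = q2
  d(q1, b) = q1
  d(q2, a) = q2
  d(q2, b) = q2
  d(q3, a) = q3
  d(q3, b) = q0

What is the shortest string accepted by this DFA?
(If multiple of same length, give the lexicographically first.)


BFS by string length (lex-first path to each state shown):
  len 0: q0<-""
  len 1: q2<-"a", q3<-"b"
  len 2: q0<-"bb", q2<-"aa", q3<-"ba"
  len 3: q0<-"bab", q2<-"aaa", q3<-"baa"
  len 4: q0<-"baab", q2<-"aaaa", q3<-"baaa"
  len 5: q0<-"baaab", q2<-"aaaaa", q3<-"baaaa"
  len 6: q0<-"baaaab", q2<-"aaaaaa", q3<-"baaaaa"
  len 7: q0<-"baaaaab", q2<-"aaaaaaa", q3<-"baaaaaa"
  len 8: q0<-"baaaaaab", q2<-"aaaaaaaa", q3<-"baaaaaaa"

No string accepted (empty language)


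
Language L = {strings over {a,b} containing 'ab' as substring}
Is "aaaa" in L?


'ab' does not occur

No, "aaaa" is not in L


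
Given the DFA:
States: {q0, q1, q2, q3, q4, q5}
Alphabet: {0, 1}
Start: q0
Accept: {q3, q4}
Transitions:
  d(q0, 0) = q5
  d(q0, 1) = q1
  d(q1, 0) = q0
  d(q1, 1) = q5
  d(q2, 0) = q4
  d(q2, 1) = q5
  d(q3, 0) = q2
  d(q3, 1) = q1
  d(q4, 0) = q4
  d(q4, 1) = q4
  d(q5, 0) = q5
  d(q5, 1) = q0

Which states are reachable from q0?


BFS from q0:
  layer 0: {q0}
  layer 1: {q1, q5}

{q0, q1, q5}


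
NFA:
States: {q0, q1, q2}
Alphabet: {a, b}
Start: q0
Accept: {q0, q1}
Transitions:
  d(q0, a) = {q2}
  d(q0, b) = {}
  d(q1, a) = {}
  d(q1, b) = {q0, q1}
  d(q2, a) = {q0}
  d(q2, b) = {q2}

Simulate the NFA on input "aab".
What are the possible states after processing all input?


Start: {q0}
  --a--> {q2}
  --a--> {q0}
  --b--> {}

{} (empty set, no valid transitions)


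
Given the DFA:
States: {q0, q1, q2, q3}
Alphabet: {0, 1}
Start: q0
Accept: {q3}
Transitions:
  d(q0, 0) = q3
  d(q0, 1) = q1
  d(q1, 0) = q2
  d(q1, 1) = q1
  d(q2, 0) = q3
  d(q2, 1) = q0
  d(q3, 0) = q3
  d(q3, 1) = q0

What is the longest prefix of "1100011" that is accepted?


Run the DFA, marking each prefix where the state is accepting:
  "" -> q0 [reject]
  "1" -> q1 [reject]
  "11" -> q1 [reject]
  "110" -> q2 [reject]
  "1100" -> q3 [accept]
  "11000" -> q3 [accept]
  "110001" -> q0 [reject]
  "1100011" -> q1 [reject]

"11000"


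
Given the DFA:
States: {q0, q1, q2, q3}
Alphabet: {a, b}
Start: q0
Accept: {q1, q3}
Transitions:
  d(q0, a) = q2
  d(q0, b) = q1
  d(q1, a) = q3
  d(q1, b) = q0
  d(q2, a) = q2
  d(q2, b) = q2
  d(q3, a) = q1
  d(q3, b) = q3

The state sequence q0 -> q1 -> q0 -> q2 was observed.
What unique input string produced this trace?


Trace back each transition to find the symbol:
  q0 --[b]--> q1
  q1 --[b]--> q0
  q0 --[a]--> q2

"bba"


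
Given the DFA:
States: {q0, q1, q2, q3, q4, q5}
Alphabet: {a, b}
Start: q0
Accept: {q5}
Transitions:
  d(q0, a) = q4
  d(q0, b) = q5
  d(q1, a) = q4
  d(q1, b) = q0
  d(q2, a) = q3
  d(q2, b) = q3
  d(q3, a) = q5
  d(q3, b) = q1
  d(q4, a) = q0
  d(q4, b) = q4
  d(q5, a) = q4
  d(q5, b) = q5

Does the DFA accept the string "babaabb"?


Trace: q0 -> q5 -> q4 -> q4 -> q0 -> q4 -> q4 -> q4
Final state: q4
Accept states: {q5}

No, rejected (final state q4 is not an accept state)
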